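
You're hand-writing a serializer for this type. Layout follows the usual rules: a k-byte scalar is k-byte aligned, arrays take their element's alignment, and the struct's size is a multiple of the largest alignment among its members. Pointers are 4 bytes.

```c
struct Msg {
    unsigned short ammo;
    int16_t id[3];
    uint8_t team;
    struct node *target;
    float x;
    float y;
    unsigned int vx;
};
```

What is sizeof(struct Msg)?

@0: ammo [2B, align 2] → 2
@2: id [6B, align 2] → 8
@8: team [1B, align 1] → 9
+3 pad (align 4)
@12: target [4B, align 4] → 16
@16: x [4B, align 4] → 20
@20: y [4B, align 4] → 24
@24: vx [4B, align 4] → 28
size 28, align 4

28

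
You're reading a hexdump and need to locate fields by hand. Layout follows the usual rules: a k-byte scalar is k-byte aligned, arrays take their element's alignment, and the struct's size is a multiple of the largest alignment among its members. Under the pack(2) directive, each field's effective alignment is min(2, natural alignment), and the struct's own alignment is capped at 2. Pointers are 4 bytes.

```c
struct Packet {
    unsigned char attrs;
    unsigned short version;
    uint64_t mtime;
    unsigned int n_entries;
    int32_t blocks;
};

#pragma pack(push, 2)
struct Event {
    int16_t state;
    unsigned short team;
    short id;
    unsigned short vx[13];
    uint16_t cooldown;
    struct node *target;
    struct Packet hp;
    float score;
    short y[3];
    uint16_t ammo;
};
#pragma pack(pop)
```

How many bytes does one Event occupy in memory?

Packet: @0: attrs [1B, align 1] → 1; +1 pad (align 2); @2: version [2B, align 2] → 4; +4 pad (align 8); @8: mtime [8B, align 8] → 16; @16: n_entries [4B, align 4] → 20; @20: blocks [4B, align 4] → 24; size 24, align 8
@0: state [2B, align 2] → 2
@2: team [2B, align 2] → 4
@4: id [2B, align 2] → 6
@6: vx [26B, align 2] → 32
@32: cooldown [2B, align 2] → 34
@34: target [4B, align 2] → 38
@38: hp [24B, align 2] → 62
@62: score [4B, align 2] → 66
@66: y [6B, align 2] → 72
@72: ammo [2B, align 2] → 74
size 74, align 2

74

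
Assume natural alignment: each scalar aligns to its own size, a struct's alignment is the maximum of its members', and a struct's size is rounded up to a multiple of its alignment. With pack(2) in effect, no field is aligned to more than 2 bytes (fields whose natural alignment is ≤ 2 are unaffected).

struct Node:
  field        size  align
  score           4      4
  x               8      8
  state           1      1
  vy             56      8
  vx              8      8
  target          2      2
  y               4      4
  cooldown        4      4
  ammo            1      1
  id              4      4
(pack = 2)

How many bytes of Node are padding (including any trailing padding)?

score at 0 (size 4, align 2) → ends 4
x at 4 (size 8, align 2) → ends 12
state at 12 (size 1, align 1) → ends 13
pad 1 to align 2 for vy
vy at 14 (size 56, align 2) → ends 70
vx at 70 (size 8, align 2) → ends 78
target at 78 (size 2, align 2) → ends 80
y at 80 (size 4, align 2) → ends 84
cooldown at 84 (size 4, align 2) → ends 88
ammo at 88 (size 1, align 1) → ends 89
pad 1 to align 2 for id
id at 90 (size 4, align 2) → ends 94
total 94 bytes, alignment 2
data bytes 92, size 94 → padding 2

2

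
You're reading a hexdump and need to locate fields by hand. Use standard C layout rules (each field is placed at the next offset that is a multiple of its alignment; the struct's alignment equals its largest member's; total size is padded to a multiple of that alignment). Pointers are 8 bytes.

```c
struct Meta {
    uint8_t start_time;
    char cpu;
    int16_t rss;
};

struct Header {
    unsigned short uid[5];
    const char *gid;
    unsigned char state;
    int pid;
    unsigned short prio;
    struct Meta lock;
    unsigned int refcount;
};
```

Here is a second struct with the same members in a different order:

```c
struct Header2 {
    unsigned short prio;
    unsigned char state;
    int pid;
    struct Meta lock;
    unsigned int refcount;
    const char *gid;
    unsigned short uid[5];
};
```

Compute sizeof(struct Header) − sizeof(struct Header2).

8

Meta: @0: start_time [1B, align 1] → 1; @1: cpu [1B, align 1] → 2; @2: rss [2B, align 2] → 4; size 4, align 2
@0: uid [10B, align 2] → 10
+6 pad (align 8)
@16: gid [8B, align 8] → 24
@24: state [1B, align 1] → 25
+3 pad (align 4)
@28: pid [4B, align 4] → 32
@32: prio [2B, align 2] → 34
@34: lock [4B, align 2] → 38
+2 pad (align 4)
@40: refcount [4B, align 4] → 44
+4 tail pad (align 8)
size 48, align 8
— Header2 —
@0: prio [2B, align 2] → 2
@2: state [1B, align 1] → 3
+1 pad (align 4)
@4: pid [4B, align 4] → 8
@8: lock [4B, align 2] → 12
@12: refcount [4B, align 4] → 16
@16: gid [8B, align 8] → 24
@24: uid [10B, align 2] → 34
+6 tail pad (align 8)
size 40, align 8
48 − 40 = 8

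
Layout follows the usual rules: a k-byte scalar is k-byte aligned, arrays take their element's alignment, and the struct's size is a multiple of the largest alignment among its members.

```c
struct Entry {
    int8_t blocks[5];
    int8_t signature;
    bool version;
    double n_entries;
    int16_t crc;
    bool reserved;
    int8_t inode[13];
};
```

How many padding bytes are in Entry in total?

0..5  blocks  (5B, 1-aligned)
5..6  signature  (1B, 1-aligned)
6..7  version  (1B, 1-aligned)
7..8  -- padding (1B)
8..16  n_entries  (8B, 8-aligned)
16..18  crc  (2B, 2-aligned)
18..19  reserved  (1B, 1-aligned)
19..32  inode  (13B, 1-aligned)
sizeof = 32, alignof = 8
data bytes 31, size 32 → padding 1

1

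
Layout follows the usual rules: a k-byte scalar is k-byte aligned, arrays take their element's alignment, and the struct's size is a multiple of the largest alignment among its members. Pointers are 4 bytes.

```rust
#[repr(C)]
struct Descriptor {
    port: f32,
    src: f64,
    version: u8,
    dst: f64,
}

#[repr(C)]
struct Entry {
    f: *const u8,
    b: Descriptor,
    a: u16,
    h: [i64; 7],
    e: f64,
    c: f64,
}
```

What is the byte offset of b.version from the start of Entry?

Descriptor: port at 0 (size 4, align 4) → ends 4; pad 4 to align 8 for src; src at 8 (size 8, align 8) → ends 16; version at 16 (size 1, align 1) → ends 17; pad 7 to align 8 for dst; dst at 24 (size 8, align 8) → ends 32; total 32 bytes, alignment 8
f at 0 (size 4, align 4) → ends 4
pad 4 to align 8 for b
b at 8 (size 32, align 8) → ends 40
within Descriptor: version at 16
8 + 16 = 24

24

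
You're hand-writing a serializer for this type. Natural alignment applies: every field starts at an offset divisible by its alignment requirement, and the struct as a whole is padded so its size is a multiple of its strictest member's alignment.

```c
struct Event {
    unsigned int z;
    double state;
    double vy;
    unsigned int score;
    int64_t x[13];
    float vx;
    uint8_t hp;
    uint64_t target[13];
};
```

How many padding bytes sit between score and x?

@0: z [4B, align 4] → 4
+4 pad (align 8)
@8: state [8B, align 8] → 16
@16: vy [8B, align 8] → 24
@24: score [4B, align 4] → 28
+4 pad (align 8)
@32: x [104B, align 8] → 136

4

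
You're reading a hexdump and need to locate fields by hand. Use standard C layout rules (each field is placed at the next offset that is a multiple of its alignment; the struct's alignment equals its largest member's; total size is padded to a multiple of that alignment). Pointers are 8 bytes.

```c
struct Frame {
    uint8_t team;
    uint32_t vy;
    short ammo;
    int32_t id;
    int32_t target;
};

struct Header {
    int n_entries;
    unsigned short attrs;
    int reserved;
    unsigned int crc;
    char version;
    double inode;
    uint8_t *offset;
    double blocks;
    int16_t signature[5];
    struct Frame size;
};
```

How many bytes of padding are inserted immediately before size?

2

Frame: team at 0 (size 1, align 1) → ends 1; pad 3 to align 4 for vy; vy at 4 (size 4, align 4) → ends 8; ammo at 8 (size 2, align 2) → ends 10; pad 2 to align 4 for id; id at 12 (size 4, align 4) → ends 16; target at 16 (size 4, align 4) → ends 20; total 20 bytes, alignment 4
n_entries at 0 (size 4, align 4) → ends 4
attrs at 4 (size 2, align 2) → ends 6
pad 2 to align 4 for reserved
reserved at 8 (size 4, align 4) → ends 12
crc at 12 (size 4, align 4) → ends 16
version at 16 (size 1, align 1) → ends 17
pad 7 to align 8 for inode
inode at 24 (size 8, align 8) → ends 32
offset at 32 (size 8, align 8) → ends 40
blocks at 40 (size 8, align 8) → ends 48
signature at 48 (size 10, align 2) → ends 58
pad 2 to align 4 for size
size at 60 (size 20, align 4) → ends 80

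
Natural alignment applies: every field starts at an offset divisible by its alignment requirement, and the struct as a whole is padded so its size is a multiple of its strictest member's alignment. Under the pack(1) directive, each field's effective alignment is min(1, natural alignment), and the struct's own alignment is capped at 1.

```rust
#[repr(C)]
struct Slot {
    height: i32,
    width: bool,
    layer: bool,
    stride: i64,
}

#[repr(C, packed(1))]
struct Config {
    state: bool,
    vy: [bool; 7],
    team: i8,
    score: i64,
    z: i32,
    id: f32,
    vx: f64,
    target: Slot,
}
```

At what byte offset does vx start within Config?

25

Slot: height at 0 (size 4, align 4) → ends 4; width at 4 (size 1, align 1) → ends 5; layer at 5 (size 1, align 1) → ends 6; pad 2 to align 8 for stride; stride at 8 (size 8, align 8) → ends 16; total 16 bytes, alignment 8
state at 0 (size 1, align 1) → ends 1
vy at 1 (size 7, align 1) → ends 8
team at 8 (size 1, align 1) → ends 9
score at 9 (size 8, align 1) → ends 17
z at 17 (size 4, align 1) → ends 21
id at 21 (size 4, align 1) → ends 25
vx at 25 (size 8, align 1) → ends 33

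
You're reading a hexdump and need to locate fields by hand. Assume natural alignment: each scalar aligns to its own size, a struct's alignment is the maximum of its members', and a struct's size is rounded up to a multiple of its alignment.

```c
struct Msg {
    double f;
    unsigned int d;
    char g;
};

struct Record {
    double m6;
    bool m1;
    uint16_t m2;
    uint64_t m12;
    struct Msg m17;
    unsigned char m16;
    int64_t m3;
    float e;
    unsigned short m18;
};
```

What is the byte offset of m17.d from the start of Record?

32

Msg: @0: f [8B, align 8] → 8; @8: d [4B, align 4] → 12; @12: g [1B, align 1] → 13; +3 tail pad (align 8); size 16, align 8
@0: m6 [8B, align 8] → 8
@8: m1 [1B, align 1] → 9
+1 pad (align 2)
@10: m2 [2B, align 2] → 12
+4 pad (align 8)
@16: m12 [8B, align 8] → 24
@24: m17 [16B, align 8] → 40
within Msg: d at 8
24 + 8 = 32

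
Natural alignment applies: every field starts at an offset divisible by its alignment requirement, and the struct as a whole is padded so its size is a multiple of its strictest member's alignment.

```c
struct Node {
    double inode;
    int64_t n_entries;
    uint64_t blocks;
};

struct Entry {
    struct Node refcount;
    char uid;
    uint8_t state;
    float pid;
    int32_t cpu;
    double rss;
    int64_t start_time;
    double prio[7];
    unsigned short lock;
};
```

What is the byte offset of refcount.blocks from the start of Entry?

16

Node: @0: inode [8B, align 8] → 8; @8: n_entries [8B, align 8] → 16; @16: blocks [8B, align 8] → 24; size 24, align 8
@0: refcount [24B, align 8] → 24
within Node: blocks at 16
0 + 16 = 16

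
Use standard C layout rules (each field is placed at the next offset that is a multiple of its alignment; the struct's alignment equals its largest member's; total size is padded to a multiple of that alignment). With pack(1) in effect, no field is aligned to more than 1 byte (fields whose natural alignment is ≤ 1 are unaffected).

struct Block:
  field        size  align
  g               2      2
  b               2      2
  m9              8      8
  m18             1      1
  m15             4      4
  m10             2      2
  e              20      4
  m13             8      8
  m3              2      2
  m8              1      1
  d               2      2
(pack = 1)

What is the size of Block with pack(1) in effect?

52

0..2  g  (2B, 1-aligned)
2..4  b  (2B, 1-aligned)
4..12  m9  (8B, 1-aligned)
12..13  m18  (1B, 1-aligned)
13..17  m15  (4B, 1-aligned)
17..19  m10  (2B, 1-aligned)
19..39  e  (20B, 1-aligned)
39..47  m13  (8B, 1-aligned)
47..49  m3  (2B, 1-aligned)
49..50  m8  (1B, 1-aligned)
50..52  d  (2B, 1-aligned)
sizeof = 52, alignof = 1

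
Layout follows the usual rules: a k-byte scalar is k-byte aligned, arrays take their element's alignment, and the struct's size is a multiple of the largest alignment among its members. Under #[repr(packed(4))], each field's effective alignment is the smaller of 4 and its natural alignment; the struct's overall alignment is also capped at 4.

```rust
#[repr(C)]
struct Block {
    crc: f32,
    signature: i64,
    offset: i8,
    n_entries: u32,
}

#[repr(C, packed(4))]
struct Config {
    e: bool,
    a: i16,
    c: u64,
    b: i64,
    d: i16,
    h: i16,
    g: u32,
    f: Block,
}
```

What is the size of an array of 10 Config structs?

520

Block: 0..4  crc  (4B, 4-aligned); 4..8  -- padding (4B); 8..16  signature  (8B, 8-aligned); 16..17  offset  (1B, 1-aligned); 17..20  -- padding (3B); 20..24  n_entries  (4B, 4-aligned); sizeof = 24, alignof = 8
0..1  e  (1B, 1-aligned)
1..2  -- padding (1B)
2..4  a  (2B, 2-aligned)
4..12  c  (8B, 4-aligned)
12..20  b  (8B, 4-aligned)
20..22  d  (2B, 2-aligned)
22..24  h  (2B, 2-aligned)
24..28  g  (4B, 4-aligned)
28..52  f  (24B, 4-aligned)
sizeof = 52, alignof = 4
array of 10: 10 × 52 = 520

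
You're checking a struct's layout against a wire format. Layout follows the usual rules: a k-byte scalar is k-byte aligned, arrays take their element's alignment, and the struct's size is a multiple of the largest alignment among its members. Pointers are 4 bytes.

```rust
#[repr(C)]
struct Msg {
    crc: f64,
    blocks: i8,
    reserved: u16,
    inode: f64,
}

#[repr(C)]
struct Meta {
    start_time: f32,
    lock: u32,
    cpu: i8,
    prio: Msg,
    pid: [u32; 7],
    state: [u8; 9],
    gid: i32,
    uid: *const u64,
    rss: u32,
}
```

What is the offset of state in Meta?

Msg: crc at 0 (size 8, align 8) → ends 8; blocks at 8 (size 1, align 1) → ends 9; pad 1 to align 2 for reserved; reserved at 10 (size 2, align 2) → ends 12; pad 4 to align 8 for inode; inode at 16 (size 8, align 8) → ends 24; total 24 bytes, alignment 8
start_time at 0 (size 4, align 4) → ends 4
lock at 4 (size 4, align 4) → ends 8
cpu at 8 (size 1, align 1) → ends 9
pad 7 to align 8 for prio
prio at 16 (size 24, align 8) → ends 40
pid at 40 (size 28, align 4) → ends 68
state at 68 (size 9, align 1) → ends 77

68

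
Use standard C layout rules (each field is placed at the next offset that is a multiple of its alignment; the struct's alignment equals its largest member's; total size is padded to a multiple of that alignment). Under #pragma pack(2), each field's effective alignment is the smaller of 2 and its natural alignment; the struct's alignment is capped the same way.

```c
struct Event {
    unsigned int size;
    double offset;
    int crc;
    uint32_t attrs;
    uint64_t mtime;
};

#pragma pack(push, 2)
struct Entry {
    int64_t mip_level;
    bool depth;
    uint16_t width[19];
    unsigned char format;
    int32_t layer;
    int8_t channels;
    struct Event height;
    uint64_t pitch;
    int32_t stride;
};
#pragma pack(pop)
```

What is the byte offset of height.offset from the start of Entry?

Event: size at 0 (size 4, align 4) → ends 4; pad 4 to align 8 for offset; offset at 8 (size 8, align 8) → ends 16; crc at 16 (size 4, align 4) → ends 20; attrs at 20 (size 4, align 4) → ends 24; mtime at 24 (size 8, align 8) → ends 32; total 32 bytes, alignment 8
mip_level at 0 (size 8, align 2) → ends 8
depth at 8 (size 1, align 1) → ends 9
pad 1 to align 2 for width
width at 10 (size 38, align 2) → ends 48
format at 48 (size 1, align 1) → ends 49
pad 1 to align 2 for layer
layer at 50 (size 4, align 2) → ends 54
channels at 54 (size 1, align 1) → ends 55
pad 1 to align 2 for height
height at 56 (size 32, align 2) → ends 88
within Event: offset at 8
56 + 8 = 64

64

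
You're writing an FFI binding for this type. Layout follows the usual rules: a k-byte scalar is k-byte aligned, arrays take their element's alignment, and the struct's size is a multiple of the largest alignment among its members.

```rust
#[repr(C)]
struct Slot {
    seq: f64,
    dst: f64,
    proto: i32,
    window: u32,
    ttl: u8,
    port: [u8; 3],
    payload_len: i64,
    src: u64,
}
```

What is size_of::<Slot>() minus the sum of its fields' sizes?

4

@0: seq [8B, align 8] → 8
@8: dst [8B, align 8] → 16
@16: proto [4B, align 4] → 20
@20: window [4B, align 4] → 24
@24: ttl [1B, align 1] → 25
@25: port [3B, align 1] → 28
+4 pad (align 8)
@32: payload_len [8B, align 8] → 40
@40: src [8B, align 8] → 48
size 48, align 8
data bytes 44, size 48 → padding 4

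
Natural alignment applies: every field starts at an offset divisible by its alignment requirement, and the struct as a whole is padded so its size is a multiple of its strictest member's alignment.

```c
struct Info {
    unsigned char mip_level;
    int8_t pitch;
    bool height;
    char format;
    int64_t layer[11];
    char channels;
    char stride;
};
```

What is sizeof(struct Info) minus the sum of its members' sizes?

10

0..1  mip_level  (1B, 1-aligned)
1..2  pitch  (1B, 1-aligned)
2..3  height  (1B, 1-aligned)
3..4  format  (1B, 1-aligned)
4..8  -- padding (4B)
8..96  layer  (88B, 8-aligned)
96..97  channels  (1B, 1-aligned)
97..98  stride  (1B, 1-aligned)
98..104  -- tail padding (6B)
sizeof = 104, alignof = 8
data bytes 94, size 104 → padding 10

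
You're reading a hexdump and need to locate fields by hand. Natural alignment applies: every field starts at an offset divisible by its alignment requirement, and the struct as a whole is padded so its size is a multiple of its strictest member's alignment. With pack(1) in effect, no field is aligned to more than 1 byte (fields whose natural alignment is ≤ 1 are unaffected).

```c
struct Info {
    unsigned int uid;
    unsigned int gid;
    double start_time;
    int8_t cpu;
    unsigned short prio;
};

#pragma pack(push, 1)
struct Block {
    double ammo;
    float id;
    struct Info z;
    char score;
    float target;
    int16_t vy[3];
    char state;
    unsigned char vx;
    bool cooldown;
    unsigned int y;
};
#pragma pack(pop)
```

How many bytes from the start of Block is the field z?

12

Info: 0..4  uid  (4B, 4-aligned); 4..8  gid  (4B, 4-aligned); 8..16  start_time  (8B, 8-aligned); 16..17  cpu  (1B, 1-aligned); 17..18  -- padding (1B); 18..20  prio  (2B, 2-aligned); 20..24  -- tail padding (4B); sizeof = 24, alignof = 8
0..8  ammo  (8B, 1-aligned)
8..12  id  (4B, 1-aligned)
12..36  z  (24B, 1-aligned)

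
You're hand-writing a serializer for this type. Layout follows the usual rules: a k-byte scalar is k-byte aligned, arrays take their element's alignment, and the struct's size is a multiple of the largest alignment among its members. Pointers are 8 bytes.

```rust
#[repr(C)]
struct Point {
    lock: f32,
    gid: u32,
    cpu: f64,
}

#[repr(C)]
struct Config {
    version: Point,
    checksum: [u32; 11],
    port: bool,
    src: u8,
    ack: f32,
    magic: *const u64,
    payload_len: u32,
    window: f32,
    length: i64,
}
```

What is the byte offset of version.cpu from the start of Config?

Point: 0..4  lock  (4B, 4-aligned); 4..8  gid  (4B, 4-aligned); 8..16  cpu  (8B, 8-aligned); sizeof = 16, alignof = 8
0..16  version  (16B, 8-aligned)
within Point: cpu at 8
0 + 8 = 8

8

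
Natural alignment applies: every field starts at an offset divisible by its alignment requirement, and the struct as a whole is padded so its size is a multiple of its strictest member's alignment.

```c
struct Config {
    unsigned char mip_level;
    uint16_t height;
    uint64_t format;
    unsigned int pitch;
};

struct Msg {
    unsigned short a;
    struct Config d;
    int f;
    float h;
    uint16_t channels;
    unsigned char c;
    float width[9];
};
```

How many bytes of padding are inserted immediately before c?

0

Config: 0..1  mip_level  (1B, 1-aligned); 1..2  -- padding (1B); 2..4  height  (2B, 2-aligned); 4..8  -- padding (4B); 8..16  format  (8B, 8-aligned); 16..20  pitch  (4B, 4-aligned); 20..24  -- tail padding (4B); sizeof = 24, alignof = 8
0..2  a  (2B, 2-aligned)
2..8  -- padding (6B)
8..32  d  (24B, 8-aligned)
32..36  f  (4B, 4-aligned)
36..40  h  (4B, 4-aligned)
40..42  channels  (2B, 2-aligned)
42..43  c  (1B, 1-aligned)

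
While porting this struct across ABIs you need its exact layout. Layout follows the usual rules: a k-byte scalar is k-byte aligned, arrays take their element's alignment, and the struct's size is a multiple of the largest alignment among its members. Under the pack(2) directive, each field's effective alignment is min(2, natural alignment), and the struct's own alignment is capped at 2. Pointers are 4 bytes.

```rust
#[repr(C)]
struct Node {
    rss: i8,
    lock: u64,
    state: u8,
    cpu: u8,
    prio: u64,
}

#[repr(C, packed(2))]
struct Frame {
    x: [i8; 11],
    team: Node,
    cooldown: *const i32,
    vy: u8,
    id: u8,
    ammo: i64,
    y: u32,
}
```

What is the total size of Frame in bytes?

62 bytes

Node: 0..1  rss  (1B, 1-aligned); 1..8  -- padding (7B); 8..16  lock  (8B, 8-aligned); 16..17  state  (1B, 1-aligned); 17..18  cpu  (1B, 1-aligned); 18..24  -- padding (6B); 24..32  prio  (8B, 8-aligned); sizeof = 32, alignof = 8
0..11  x  (11B, 1-aligned)
11..12  -- padding (1B)
12..44  team  (32B, 2-aligned)
44..48  cooldown  (4B, 2-aligned)
48..49  vy  (1B, 1-aligned)
49..50  id  (1B, 1-aligned)
50..58  ammo  (8B, 2-aligned)
58..62  y  (4B, 2-aligned)
sizeof = 62, alignof = 2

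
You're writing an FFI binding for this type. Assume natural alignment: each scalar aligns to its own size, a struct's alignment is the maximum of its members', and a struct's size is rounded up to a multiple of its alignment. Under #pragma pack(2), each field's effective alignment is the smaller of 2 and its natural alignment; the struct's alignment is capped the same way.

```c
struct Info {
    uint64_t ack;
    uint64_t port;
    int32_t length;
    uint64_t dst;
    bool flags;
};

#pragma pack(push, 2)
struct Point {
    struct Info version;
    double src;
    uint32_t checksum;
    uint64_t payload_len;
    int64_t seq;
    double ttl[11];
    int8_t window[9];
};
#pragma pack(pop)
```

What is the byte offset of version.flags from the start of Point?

32

Info: ack at 0 (size 8, align 8) → ends 8; port at 8 (size 8, align 8) → ends 16; length at 16 (size 4, align 4) → ends 20; pad 4 to align 8 for dst; dst at 24 (size 8, align 8) → ends 32; flags at 32 (size 1, align 1) → ends 33; tail pad 7 to reach multiple of 8; total 40 bytes, alignment 8
version at 0 (size 40, align 2) → ends 40
within Info: flags at 32
0 + 32 = 32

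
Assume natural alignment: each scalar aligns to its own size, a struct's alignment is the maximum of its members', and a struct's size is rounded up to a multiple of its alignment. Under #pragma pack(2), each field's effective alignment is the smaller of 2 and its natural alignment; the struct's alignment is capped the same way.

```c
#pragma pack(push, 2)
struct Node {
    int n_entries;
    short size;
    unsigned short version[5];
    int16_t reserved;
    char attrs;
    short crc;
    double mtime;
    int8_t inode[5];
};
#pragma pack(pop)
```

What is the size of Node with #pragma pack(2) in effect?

36

0..4  n_entries  (4B, 2-aligned)
4..6  size  (2B, 2-aligned)
6..16  version  (10B, 2-aligned)
16..18  reserved  (2B, 2-aligned)
18..19  attrs  (1B, 1-aligned)
19..20  -- padding (1B)
20..22  crc  (2B, 2-aligned)
22..30  mtime  (8B, 2-aligned)
30..35  inode  (5B, 1-aligned)
35..36  -- tail padding (1B)
sizeof = 36, alignof = 2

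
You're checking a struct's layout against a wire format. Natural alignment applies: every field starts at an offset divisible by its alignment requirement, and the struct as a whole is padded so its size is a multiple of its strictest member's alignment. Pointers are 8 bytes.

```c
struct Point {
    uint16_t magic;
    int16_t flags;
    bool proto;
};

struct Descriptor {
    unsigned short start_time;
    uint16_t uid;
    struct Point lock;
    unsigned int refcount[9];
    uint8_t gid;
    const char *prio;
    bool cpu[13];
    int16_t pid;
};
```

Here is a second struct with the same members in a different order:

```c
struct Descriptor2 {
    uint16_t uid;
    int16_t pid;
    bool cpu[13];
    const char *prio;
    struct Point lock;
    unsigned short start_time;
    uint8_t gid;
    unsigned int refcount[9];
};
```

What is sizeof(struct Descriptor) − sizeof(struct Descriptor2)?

0

Point: @0: magic [2B, align 2] → 2; @2: flags [2B, align 2] → 4; @4: proto [1B, align 1] → 5; +1 tail pad (align 2); size 6, align 2
@0: start_time [2B, align 2] → 2
@2: uid [2B, align 2] → 4
@4: lock [6B, align 2] → 10
+2 pad (align 4)
@12: refcount [36B, align 4] → 48
@48: gid [1B, align 1] → 49
+7 pad (align 8)
@56: prio [8B, align 8] → 64
@64: cpu [13B, align 1] → 77
+1 pad (align 2)
@78: pid [2B, align 2] → 80
size 80, align 8
— Descriptor2 —
@0: uid [2B, align 2] → 2
@2: pid [2B, align 2] → 4
@4: cpu [13B, align 1] → 17
+7 pad (align 8)
@24: prio [8B, align 8] → 32
@32: lock [6B, align 2] → 38
@38: start_time [2B, align 2] → 40
@40: gid [1B, align 1] → 41
+3 pad (align 4)
@44: refcount [36B, align 4] → 80
size 80, align 8
80 − 80 = 0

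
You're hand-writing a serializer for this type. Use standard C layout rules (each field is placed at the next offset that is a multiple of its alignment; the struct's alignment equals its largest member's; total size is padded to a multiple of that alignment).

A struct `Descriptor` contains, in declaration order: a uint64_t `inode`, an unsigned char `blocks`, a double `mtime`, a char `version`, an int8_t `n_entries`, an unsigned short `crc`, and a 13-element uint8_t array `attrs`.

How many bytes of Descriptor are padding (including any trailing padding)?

14

inode at 0 (size 8, align 8) → ends 8
blocks at 8 (size 1, align 1) → ends 9
pad 7 to align 8 for mtime
mtime at 16 (size 8, align 8) → ends 24
version at 24 (size 1, align 1) → ends 25
n_entries at 25 (size 1, align 1) → ends 26
crc at 26 (size 2, align 2) → ends 28
attrs at 28 (size 13, align 1) → ends 41
tail pad 7 to reach multiple of 8
total 48 bytes, alignment 8
data bytes 34, size 48 → padding 14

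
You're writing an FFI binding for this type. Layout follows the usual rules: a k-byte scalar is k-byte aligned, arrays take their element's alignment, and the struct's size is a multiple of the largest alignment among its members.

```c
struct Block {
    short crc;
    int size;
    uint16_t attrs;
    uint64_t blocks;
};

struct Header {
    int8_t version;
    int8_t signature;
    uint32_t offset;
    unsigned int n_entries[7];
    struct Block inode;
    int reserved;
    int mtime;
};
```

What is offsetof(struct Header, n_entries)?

Block: 0..2  crc  (2B, 2-aligned); 2..4  -- padding (2B); 4..8  size  (4B, 4-aligned); 8..10  attrs  (2B, 2-aligned); 10..16  -- padding (6B); 16..24  blocks  (8B, 8-aligned); sizeof = 24, alignof = 8
0..1  version  (1B, 1-aligned)
1..2  signature  (1B, 1-aligned)
2..4  -- padding (2B)
4..8  offset  (4B, 4-aligned)
8..36  n_entries  (28B, 4-aligned)

8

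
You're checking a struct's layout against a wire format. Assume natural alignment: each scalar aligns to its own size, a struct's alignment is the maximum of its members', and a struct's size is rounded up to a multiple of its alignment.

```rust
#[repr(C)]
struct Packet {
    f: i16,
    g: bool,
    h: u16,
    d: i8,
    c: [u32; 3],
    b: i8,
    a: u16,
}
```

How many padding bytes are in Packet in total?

0..2  f  (2B, 2-aligned)
2..3  g  (1B, 1-aligned)
3..4  -- padding (1B)
4..6  h  (2B, 2-aligned)
6..7  d  (1B, 1-aligned)
7..8  -- padding (1B)
8..20  c  (12B, 4-aligned)
20..21  b  (1B, 1-aligned)
21..22  -- padding (1B)
22..24  a  (2B, 2-aligned)
sizeof = 24, alignof = 4
data bytes 21, size 24 → padding 3

3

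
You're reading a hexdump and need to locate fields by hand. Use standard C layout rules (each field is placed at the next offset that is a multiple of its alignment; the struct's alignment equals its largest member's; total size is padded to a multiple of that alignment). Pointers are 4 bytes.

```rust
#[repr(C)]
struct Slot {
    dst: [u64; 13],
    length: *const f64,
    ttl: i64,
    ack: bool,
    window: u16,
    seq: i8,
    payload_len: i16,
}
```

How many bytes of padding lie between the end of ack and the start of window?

@0: dst [104B, align 8] → 104
@104: length [4B, align 4] → 108
+4 pad (align 8)
@112: ttl [8B, align 8] → 120
@120: ack [1B, align 1] → 121
+1 pad (align 2)
@122: window [2B, align 2] → 124

1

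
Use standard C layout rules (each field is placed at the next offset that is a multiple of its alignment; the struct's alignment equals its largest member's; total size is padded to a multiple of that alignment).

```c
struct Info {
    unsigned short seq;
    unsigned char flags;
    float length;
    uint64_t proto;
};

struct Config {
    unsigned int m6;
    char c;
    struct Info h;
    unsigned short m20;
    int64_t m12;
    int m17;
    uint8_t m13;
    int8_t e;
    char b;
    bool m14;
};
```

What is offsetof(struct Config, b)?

Info: seq at 0 (size 2, align 2) → ends 2; flags at 2 (size 1, align 1) → ends 3; pad 1 to align 4 for length; length at 4 (size 4, align 4) → ends 8; proto at 8 (size 8, align 8) → ends 16; total 16 bytes, alignment 8
m6 at 0 (size 4, align 4) → ends 4
c at 4 (size 1, align 1) → ends 5
pad 3 to align 8 for h
h at 8 (size 16, align 8) → ends 24
m20 at 24 (size 2, align 2) → ends 26
pad 6 to align 8 for m12
m12 at 32 (size 8, align 8) → ends 40
m17 at 40 (size 4, align 4) → ends 44
m13 at 44 (size 1, align 1) → ends 45
e at 45 (size 1, align 1) → ends 46
b at 46 (size 1, align 1) → ends 47

46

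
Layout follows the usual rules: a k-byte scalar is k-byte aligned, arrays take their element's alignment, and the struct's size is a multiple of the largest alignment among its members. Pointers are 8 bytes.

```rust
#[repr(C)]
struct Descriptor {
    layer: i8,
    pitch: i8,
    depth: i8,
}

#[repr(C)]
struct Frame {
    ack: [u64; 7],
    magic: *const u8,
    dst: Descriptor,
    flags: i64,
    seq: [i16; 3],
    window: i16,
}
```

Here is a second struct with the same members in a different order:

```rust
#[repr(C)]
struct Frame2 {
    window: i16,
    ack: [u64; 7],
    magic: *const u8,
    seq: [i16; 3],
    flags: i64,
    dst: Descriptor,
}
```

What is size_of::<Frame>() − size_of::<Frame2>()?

-8

Descriptor: @0: layer [1B, align 1] → 1; @1: pitch [1B, align 1] → 2; @2: depth [1B, align 1] → 3; size 3, align 1
@0: ack [56B, align 8] → 56
@56: magic [8B, align 8] → 64
@64: dst [3B, align 1] → 67
+5 pad (align 8)
@72: flags [8B, align 8] → 80
@80: seq [6B, align 2] → 86
@86: window [2B, align 2] → 88
size 88, align 8
— Frame2 —
@0: window [2B, align 2] → 2
+6 pad (align 8)
@8: ack [56B, align 8] → 64
@64: magic [8B, align 8] → 72
@72: seq [6B, align 2] → 78
+2 pad (align 8)
@80: flags [8B, align 8] → 88
@88: dst [3B, align 1] → 91
+5 tail pad (align 8)
size 96, align 8
88 − 96 = -8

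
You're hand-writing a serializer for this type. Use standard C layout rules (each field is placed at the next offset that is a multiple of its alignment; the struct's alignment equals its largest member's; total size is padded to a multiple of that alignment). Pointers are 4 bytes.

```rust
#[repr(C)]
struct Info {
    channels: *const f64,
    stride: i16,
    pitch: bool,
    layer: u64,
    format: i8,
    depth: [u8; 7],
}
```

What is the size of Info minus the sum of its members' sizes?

@0: channels [4B, align 4] → 4
@4: stride [2B, align 2] → 6
@6: pitch [1B, align 1] → 7
+1 pad (align 8)
@8: layer [8B, align 8] → 16
@16: format [1B, align 1] → 17
@17: depth [7B, align 1] → 24
size 24, align 8
data bytes 23, size 24 → padding 1

1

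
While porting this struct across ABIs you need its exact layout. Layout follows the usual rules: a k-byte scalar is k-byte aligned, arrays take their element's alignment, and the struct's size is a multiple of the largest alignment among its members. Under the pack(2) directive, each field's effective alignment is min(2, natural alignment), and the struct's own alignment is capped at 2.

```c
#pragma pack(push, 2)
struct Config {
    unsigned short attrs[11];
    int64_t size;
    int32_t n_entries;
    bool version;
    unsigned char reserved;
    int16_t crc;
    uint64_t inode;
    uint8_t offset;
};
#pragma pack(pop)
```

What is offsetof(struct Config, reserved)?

0..22  attrs  (22B, 2-aligned)
22..30  size  (8B, 2-aligned)
30..34  n_entries  (4B, 2-aligned)
34..35  version  (1B, 1-aligned)
35..36  reserved  (1B, 1-aligned)

35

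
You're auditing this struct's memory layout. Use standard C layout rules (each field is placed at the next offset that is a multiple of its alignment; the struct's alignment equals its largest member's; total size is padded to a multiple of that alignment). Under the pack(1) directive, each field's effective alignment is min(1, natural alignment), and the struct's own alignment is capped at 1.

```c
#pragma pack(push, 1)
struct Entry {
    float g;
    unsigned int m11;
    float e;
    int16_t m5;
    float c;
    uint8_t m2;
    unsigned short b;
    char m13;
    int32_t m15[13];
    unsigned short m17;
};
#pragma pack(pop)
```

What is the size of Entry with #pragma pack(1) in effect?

76

@0: g [4B, align 1] → 4
@4: m11 [4B, align 1] → 8
@8: e [4B, align 1] → 12
@12: m5 [2B, align 1] → 14
@14: c [4B, align 1] → 18
@18: m2 [1B, align 1] → 19
@19: b [2B, align 1] → 21
@21: m13 [1B, align 1] → 22
@22: m15 [52B, align 1] → 74
@74: m17 [2B, align 1] → 76
size 76, align 1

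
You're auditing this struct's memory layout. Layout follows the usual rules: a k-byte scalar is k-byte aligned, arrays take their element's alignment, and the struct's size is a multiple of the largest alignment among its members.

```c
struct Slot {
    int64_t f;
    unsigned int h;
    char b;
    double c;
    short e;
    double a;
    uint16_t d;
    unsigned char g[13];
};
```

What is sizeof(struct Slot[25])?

f at 0 (size 8, align 8) → ends 8
h at 8 (size 4, align 4) → ends 12
b at 12 (size 1, align 1) → ends 13
pad 3 to align 8 for c
c at 16 (size 8, align 8) → ends 24
e at 24 (size 2, align 2) → ends 26
pad 6 to align 8 for a
a at 32 (size 8, align 8) → ends 40
d at 40 (size 2, align 2) → ends 42
g at 42 (size 13, align 1) → ends 55
tail pad 1 to reach multiple of 8
total 56 bytes, alignment 8
array of 25: 25 × 56 = 1400

1400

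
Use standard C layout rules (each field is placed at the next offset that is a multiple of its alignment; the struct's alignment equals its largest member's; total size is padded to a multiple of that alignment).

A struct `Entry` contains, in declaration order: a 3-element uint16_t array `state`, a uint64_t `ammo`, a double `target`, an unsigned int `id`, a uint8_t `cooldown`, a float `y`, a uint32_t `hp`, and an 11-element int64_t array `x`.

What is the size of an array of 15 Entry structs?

@0: state [6B, align 2] → 6
+2 pad (align 8)
@8: ammo [8B, align 8] → 16
@16: target [8B, align 8] → 24
@24: id [4B, align 4] → 28
@28: cooldown [1B, align 1] → 29
+3 pad (align 4)
@32: y [4B, align 4] → 36
@36: hp [4B, align 4] → 40
@40: x [88B, align 8] → 128
size 128, align 8
array of 15: 15 × 128 = 1920

1920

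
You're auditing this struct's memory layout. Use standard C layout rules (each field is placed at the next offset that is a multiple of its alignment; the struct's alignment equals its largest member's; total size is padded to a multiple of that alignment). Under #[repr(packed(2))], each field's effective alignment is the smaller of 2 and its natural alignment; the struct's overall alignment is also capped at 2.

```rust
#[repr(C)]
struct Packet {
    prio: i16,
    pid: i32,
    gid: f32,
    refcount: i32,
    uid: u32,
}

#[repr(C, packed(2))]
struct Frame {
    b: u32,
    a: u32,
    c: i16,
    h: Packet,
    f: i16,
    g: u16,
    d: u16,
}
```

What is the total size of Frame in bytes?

36 bytes

Packet: @0: prio [2B, align 2] → 2; +2 pad (align 4); @4: pid [4B, align 4] → 8; @8: gid [4B, align 4] → 12; @12: refcount [4B, align 4] → 16; @16: uid [4B, align 4] → 20; size 20, align 4
@0: b [4B, align 2] → 4
@4: a [4B, align 2] → 8
@8: c [2B, align 2] → 10
@10: h [20B, align 2] → 30
@30: f [2B, align 2] → 32
@32: g [2B, align 2] → 34
@34: d [2B, align 2] → 36
size 36, align 2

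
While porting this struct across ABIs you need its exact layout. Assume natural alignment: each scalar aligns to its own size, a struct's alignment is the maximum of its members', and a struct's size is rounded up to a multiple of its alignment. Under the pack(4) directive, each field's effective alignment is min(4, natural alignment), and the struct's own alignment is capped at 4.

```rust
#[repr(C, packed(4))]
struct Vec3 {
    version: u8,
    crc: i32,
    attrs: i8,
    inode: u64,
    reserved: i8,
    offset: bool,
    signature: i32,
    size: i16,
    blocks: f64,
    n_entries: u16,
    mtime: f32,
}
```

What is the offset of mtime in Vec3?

44

@0: version [1B, align 1] → 1
+3 pad (align 4)
@4: crc [4B, align 4] → 8
@8: attrs [1B, align 1] → 9
+3 pad (align 4)
@12: inode [8B, align 4] → 20
@20: reserved [1B, align 1] → 21
@21: offset [1B, align 1] → 22
+2 pad (align 4)
@24: signature [4B, align 4] → 28
@28: size [2B, align 2] → 30
+2 pad (align 4)
@32: blocks [8B, align 4] → 40
@40: n_entries [2B, align 2] → 42
+2 pad (align 4)
@44: mtime [4B, align 4] → 48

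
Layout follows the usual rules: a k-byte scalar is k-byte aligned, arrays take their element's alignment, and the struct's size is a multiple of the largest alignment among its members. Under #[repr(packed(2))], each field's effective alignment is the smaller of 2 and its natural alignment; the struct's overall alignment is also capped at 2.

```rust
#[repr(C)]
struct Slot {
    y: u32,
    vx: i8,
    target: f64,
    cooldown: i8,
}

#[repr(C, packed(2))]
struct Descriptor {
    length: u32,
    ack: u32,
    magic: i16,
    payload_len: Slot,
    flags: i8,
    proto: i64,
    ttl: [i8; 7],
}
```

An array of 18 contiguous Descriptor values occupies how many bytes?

Slot: y at 0 (size 4, align 4) → ends 4; vx at 4 (size 1, align 1) → ends 5; pad 3 to align 8 for target; target at 8 (size 8, align 8) → ends 16; cooldown at 16 (size 1, align 1) → ends 17; tail pad 7 to reach multiple of 8; total 24 bytes, alignment 8
length at 0 (size 4, align 2) → ends 4
ack at 4 (size 4, align 2) → ends 8
magic at 8 (size 2, align 2) → ends 10
payload_len at 10 (size 24, align 2) → ends 34
flags at 34 (size 1, align 1) → ends 35
pad 1 to align 2 for proto
proto at 36 (size 8, align 2) → ends 44
ttl at 44 (size 7, align 1) → ends 51
tail pad 1 to reach multiple of 2
total 52 bytes, alignment 2
array of 18: 18 × 52 = 936

936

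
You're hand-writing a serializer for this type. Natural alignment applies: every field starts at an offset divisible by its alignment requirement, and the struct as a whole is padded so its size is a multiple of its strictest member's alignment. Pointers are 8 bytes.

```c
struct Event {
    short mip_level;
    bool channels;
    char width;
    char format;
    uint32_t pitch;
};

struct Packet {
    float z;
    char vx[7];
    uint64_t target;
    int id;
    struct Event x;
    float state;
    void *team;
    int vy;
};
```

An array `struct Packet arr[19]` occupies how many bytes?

1216

Event: @0: mip_level [2B, align 2] → 2; @2: channels [1B, align 1] → 3; @3: width [1B, align 1] → 4; @4: format [1B, align 1] → 5; +3 pad (align 4); @8: pitch [4B, align 4] → 12; size 12, align 4
@0: z [4B, align 4] → 4
@4: vx [7B, align 1] → 11
+5 pad (align 8)
@16: target [8B, align 8] → 24
@24: id [4B, align 4] → 28
@28: x [12B, align 4] → 40
@40: state [4B, align 4] → 44
+4 pad (align 8)
@48: team [8B, align 8] → 56
@56: vy [4B, align 4] → 60
+4 tail pad (align 8)
size 64, align 8
array of 19: 19 × 64 = 1216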